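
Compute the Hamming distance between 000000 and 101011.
XOR = 101011, count of 1s = 4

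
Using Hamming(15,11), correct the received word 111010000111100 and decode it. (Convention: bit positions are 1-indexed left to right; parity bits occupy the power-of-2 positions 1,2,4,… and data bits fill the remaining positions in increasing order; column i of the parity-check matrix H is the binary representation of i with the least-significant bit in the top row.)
Syndrome s = H · r^T (mod 2), r = 111010000111100:
  s[0] = (101010101010101)·(111010000111100) mod 2 = 1+0+1+0+1+0+0+0+0+0+1+0+1+0+0 mod 2 = 1
  s[1] = (011001100110011)·(111010000111100) mod 2 = 0+1+1+0+0+0+0+0+0+1+1+0+0+0+0 mod 2 = 0
  s[2] = (000111100001111)·(111010000111100) mod 2 = 0+0+0+0+1+0+0+0+0+0+0+1+1+0+0 mod 2 = 1
  s[3] = (000000011111111)·(111010000111100) mod 2 = 0+0+0+0+0+0+0+0+0+1+1+1+1+0+0 mod 2 = 0
Syndrome = 1010
Column 5 of H equals this syndrome → error at bit 5 (1-indexed).
Flip bit 5: 111010000111100 → 111000000111100
Extract data bits at positions {3,5,6,7,9,10,11,12,13,14,15}: 10000111100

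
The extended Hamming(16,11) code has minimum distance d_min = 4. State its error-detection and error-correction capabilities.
Detection only: up to d_min − 1 = 3 errors.
Correction: up to ⌊(d_min − 1)/2⌋ = ⌊3/2⌋ = 1 errors.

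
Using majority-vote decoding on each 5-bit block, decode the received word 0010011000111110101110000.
Split into 5-bit blocks and majority-vote each:
  block 1 = 00100: 1 ones, 4 zeros → 0
  block 2 = 11000: 2 ones, 3 zeros → 0
  block 3 = 11111: 5 ones, 0 zeros → 1
  block 4 = 01011: 3 ones, 2 zeros → 1
  block 5 = 10000: 1 ones, 4 zeros → 0
Decoded = 00110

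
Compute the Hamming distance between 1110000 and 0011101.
XOR = 1101101, count of 1s = 5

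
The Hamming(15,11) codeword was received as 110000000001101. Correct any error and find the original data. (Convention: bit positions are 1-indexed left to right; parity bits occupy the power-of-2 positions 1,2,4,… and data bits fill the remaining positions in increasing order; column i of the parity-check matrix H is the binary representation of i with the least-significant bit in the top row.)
Syndrome s = H · r^T (mod 2), r = 110000000001101:
  s[0] = (101010101010101)·(110000000001101) mod 2 = 1+0+0+0+0+0+0+0+0+0+0+0+1+0+1 mod 2 = 1
  s[1] = (011001100110011)·(110000000001101) mod 2 = 0+1+0+0+0+0+0+0+0+0+0+0+0+0+1 mod 2 = 0
  s[2] = (000111100001111)·(110000000001101) mod 2 = 0+0+0+0+0+0+0+0+0+0+0+1+1+0+1 mod 2 = 1
  s[3] = (000000011111111)·(110000000001101) mod 2 = 0+0+0+0+0+0+0+0+0+0+0+1+1+0+1 mod 2 = 1
Syndrome = 1011
Column 13 of H equals this syndrome → error at bit 13 (1-indexed).
Flip bit 13: 110000000001101 → 110000000001001
Extract data bits at positions {3,5,6,7,9,10,11,12,13,14,15}: 00000001001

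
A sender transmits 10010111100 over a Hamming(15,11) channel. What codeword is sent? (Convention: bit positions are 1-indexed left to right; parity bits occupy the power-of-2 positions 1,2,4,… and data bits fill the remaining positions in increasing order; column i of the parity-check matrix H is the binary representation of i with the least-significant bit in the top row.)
Codeword c = d · G (mod 2), d = 10010111100:
  c[0] = d·G[:,0] = (10010111100)·(11011010101) mod 2 = 1+0+0+1+0+0+1+0+1+0+0 mod 2 = 0
  c[1] = d·G[:,1] = (10010111100)·(10110110011) mod 2 = 1+0+0+1+0+1+1+0+0+0+0 mod 2 = 0
  c[2] = d·G[:,2] = (10010111100)·(10000000000) mod 2 = 1+0+0+0+0+0+0+0+0+0+0 mod 2 = 1
  c[3] = d·G[:,3] = (10010111100)·(01110001111) mod 2 = 0+0+0+1+0+0+0+1+1+0+0 mod 2 = 1
  c[4] = d·G[:,4] = (10010111100)·(01000000000) mod 2 = 0+0+0+0+0+0+0+0+0+0+0 mod 2 = 0
  c[5] = d·G[:,5] = (10010111100)·(00100000000) mod 2 = 0+0+0+0+0+0+0+0+0+0+0 mod 2 = 0
  c[6] = d·G[:,6] = (10010111100)·(00010000000) mod 2 = 0+0+0+1+0+0+0+0+0+0+0 mod 2 = 1
  c[7] = d·G[:,7] = (10010111100)·(00001111111) mod 2 = 0+0+0+0+0+1+1+1+1+0+0 mod 2 = 0
  c[8] = d·G[:,8] = (10010111100)·(00001000000) mod 2 = 0+0+0+0+0+0+0+0+0+0+0 mod 2 = 0
  c[9] = d·G[:,9] = (10010111100)·(00000100000) mod 2 = 0+0+0+0+0+1+0+0+0+0+0 mod 2 = 1
  c[10] = d·G[:,10] = (10010111100)·(00000010000) mod 2 = 0+0+0+0+0+0+1+0+0+0+0 mod 2 = 1
  c[11] = d·G[:,11] = (10010111100)·(00000001000) mod 2 = 0+0+0+0+0+0+0+1+0+0+0 mod 2 = 1
  c[12] = d·G[:,12] = (10010111100)·(00000000100) mod 2 = 0+0+0+0+0+0+0+0+1+0+0 mod 2 = 1
  c[13] = d·G[:,13] = (10010111100)·(00000000010) mod 2 = 0+0+0+0+0+0+0+0+0+0+0 mod 2 = 0
  c[14] = d·G[:,14] = (10010111100)·(00000000001) mod 2 = 0+0+0+0+0+0+0+0+0+0+0 mod 2 = 0
Codeword = 001100100111100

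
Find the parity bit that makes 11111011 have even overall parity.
Sum of data bits: 1+1+1+1+1+0+1+1 = 7.
7 mod 2 = 1, so parity bit = 1.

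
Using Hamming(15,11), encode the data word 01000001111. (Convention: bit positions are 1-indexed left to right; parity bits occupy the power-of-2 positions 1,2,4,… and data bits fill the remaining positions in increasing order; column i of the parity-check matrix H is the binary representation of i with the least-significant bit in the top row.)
Codeword c = d · G (mod 2), d = 01000001111:
  c[0] = d·G[:,0] = (01000001111)·(11011010101) mod 2 = 0+1+0+0+0+0+0+0+1+0+1 mod 2 = 1
  c[1] = d·G[:,1] = (01000001111)·(10110110011) mod 2 = 0+0+0+0+0+0+0+0+0+1+1 mod 2 = 0
  c[2] = d·G[:,2] = (01000001111)·(10000000000) mod 2 = 0+0+0+0+0+0+0+0+0+0+0 mod 2 = 0
  c[3] = d·G[:,3] = (01000001111)·(01110001111) mod 2 = 0+1+0+0+0+0+0+1+1+1+1 mod 2 = 1
  c[4] = d·G[:,4] = (01000001111)·(01000000000) mod 2 = 0+1+0+0+0+0+0+0+0+0+0 mod 2 = 1
  c[5] = d·G[:,5] = (01000001111)·(00100000000) mod 2 = 0+0+0+0+0+0+0+0+0+0+0 mod 2 = 0
  c[6] = d·G[:,6] = (01000001111)·(00010000000) mod 2 = 0+0+0+0+0+0+0+0+0+0+0 mod 2 = 0
  c[7] = d·G[:,7] = (01000001111)·(00001111111) mod 2 = 0+0+0+0+0+0+0+1+1+1+1 mod 2 = 0
  c[8] = d·G[:,8] = (01000001111)·(00001000000) mod 2 = 0+0+0+0+0+0+0+0+0+0+0 mod 2 = 0
  c[9] = d·G[:,9] = (01000001111)·(00000100000) mod 2 = 0+0+0+0+0+0+0+0+0+0+0 mod 2 = 0
  c[10] = d·G[:,10] = (01000001111)·(00000010000) mod 2 = 0+0+0+0+0+0+0+0+0+0+0 mod 2 = 0
  c[11] = d·G[:,11] = (01000001111)·(00000001000) mod 2 = 0+0+0+0+0+0+0+1+0+0+0 mod 2 = 1
  c[12] = d·G[:,12] = (01000001111)·(00000000100) mod 2 = 0+0+0+0+0+0+0+0+1+0+0 mod 2 = 1
  c[13] = d·G[:,13] = (01000001111)·(00000000010) mod 2 = 0+0+0+0+0+0+0+0+0+1+0 mod 2 = 1
  c[14] = d·G[:,14] = (01000001111)·(00000000001) mod 2 = 0+0+0+0+0+0+0+0+0+0+1 mod 2 = 1
Codeword = 100110000001111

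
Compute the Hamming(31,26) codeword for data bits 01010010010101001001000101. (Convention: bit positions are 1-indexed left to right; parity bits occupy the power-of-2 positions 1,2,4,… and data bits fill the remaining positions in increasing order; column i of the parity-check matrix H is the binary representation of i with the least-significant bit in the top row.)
Codeword c = d · G (mod 2), d = 01010010010101001001000101:
  c[0] = d·G[:,0] = (01010010010101001001000101)·(11011010101101010101010101) mod 2 = 0+1+0+1+0+0+1+0+0+0+0+1+0+1+0+0+0+0+0+1+0+0+0+1+0+1 mod 2 = 0
  c[1] = d·G[:,1] = (01010010010101001001000101)·(10110110011011001100110011) mod 2 = 0+0+0+1+0+0+1+0+0+1+0+0+0+1+0+0+1+0+0+0+0+0+0+0+0+1 mod 2 = 0
  c[2] = d·G[:,2] = (01010010010101001001000101)·(10000000000000000000000000) mod 2 = 0+0+0+0+0+0+0+0+0+0+0+0+0+0+0+0+0+0+0+0+0+0+0+0+0+0 mod 2 = 0
  c[3] = d·G[:,3] = (01010010010101001001000101)·(01110001111000111100001111) mod 2 = 0+1+0+1+0+0+0+0+0+1+0+0+0+0+0+0+1+0+0+0+0+0+0+1+0+1 mod 2 = 0
  c[4] = d·G[:,4] = (01010010010101001001000101)·(01000000000000000000000000) mod 2 = 0+1+0+0+0+0+0+0+0+0+0+0+0+0+0+0+0+0+0+0+0+0+0+0+0+0 mod 2 = 1
  c[5] = d·G[:,5] = (01010010010101001001000101)·(00100000000000000000000000) mod 2 = 0+0+0+0+0+0+0+0+0+0+0+0+0+0+0+0+0+0+0+0+0+0+0+0+0+0 mod 2 = 0
  c[6] = d·G[:,6] = (01010010010101001001000101)·(00010000000000000000000000) mod 2 = 0+0+0+1+0+0+0+0+0+0+0+0+0+0+0+0+0+0+0+0+0+0+0+0+0+0 mod 2 = 1
  c[7] = d·G[:,7] = (01010010010101001001000101)·(00001111111000000011111111) mod 2 = 0+0+0+0+0+0+1+0+0+1+0+0+0+0+0+0+0+0+0+1+0+0+0+1+0+1 mod 2 = 1
  c[8] = d·G[:,8] = (01010010010101001001000101)·(00001000000000000000000000) mod 2 = 0+0+0+0+0+0+0+0+0+0+0+0+0+0+0+0+0+0+0+0+0+0+0+0+0+0 mod 2 = 0
  c[9] = d·G[:,9] = (01010010010101001001000101)·(00000100000000000000000000) mod 2 = 0+0+0+0+0+0+0+0+0+0+0+0+0+0+0+0+0+0+0+0+0+0+0+0+0+0 mod 2 = 0
  c[10] = d·G[:,10] = (01010010010101001001000101)·(00000010000000000000000000) mod 2 = 0+0+0+0+0+0+1+0+0+0+0+0+0+0+0+0+0+0+0+0+0+0+0+0+0+0 mod 2 = 1
  c[11] = d·G[:,11] = (01010010010101001001000101)·(00000001000000000000000000) mod 2 = 0+0+0+0+0+0+0+0+0+0+0+0+0+0+0+0+0+0+0+0+0+0+0+0+0+0 mod 2 = 0
  c[12] = d·G[:,12] = (01010010010101001001000101)·(00000000100000000000000000) mod 2 = 0+0+0+0+0+0+0+0+0+0+0+0+0+0+0+0+0+0+0+0+0+0+0+0+0+0 mod 2 = 0
  c[13] = d·G[:,13] = (01010010010101001001000101)·(00000000010000000000000000) mod 2 = 0+0+0+0+0+0+0+0+0+1+0+0+0+0+0+0+0+0+0+0+0+0+0+0+0+0 mod 2 = 1
  c[14] = d·G[:,14] = (01010010010101001001000101)·(00000000001000000000000000) mod 2 = 0+0+0+0+0+0+0+0+0+0+0+0+0+0+0+0+0+0+0+0+0+0+0+0+0+0 mod 2 = 0
  c[15] = d·G[:,15] = (01010010010101001001000101)·(00000000000111111111111111) mod 2 = 0+0+0+0+0+0+0+0+0+0+0+1+0+1+0+0+1+0+0+1+0+0+0+1+0+1 mod 2 = 0
  c[16] = d·G[:,16] = (01010010010101001001000101)·(00000000000100000000000000) mod 2 = 0+0+0+0+0+0+0+0+0+0+0+1+0+0+0+0+0+0+0+0+0+0+0+0+0+0 mod 2 = 1
  c[17] = d·G[:,17] = (01010010010101001001000101)·(00000000000010000000000000) mod 2 = 0+0+0+0+0+0+0+0+0+0+0+0+0+0+0+0+0+0+0+0+0+0+0+0+0+0 mod 2 = 0
  c[18] = d·G[:,18] = (01010010010101001001000101)·(00000000000001000000000000) mod 2 = 0+0+0+0+0+0+0+0+0+0+0+0+0+1+0+0+0+0+0+0+0+0+0+0+0+0 mod 2 = 1
  c[19] = d·G[:,19] = (01010010010101001001000101)·(00000000000000100000000000) mod 2 = 0+0+0+0+0+0+0+0+0+0+0+0+0+0+0+0+0+0+0+0+0+0+0+0+0+0 mod 2 = 0
  c[20] = d·G[:,20] = (01010010010101001001000101)·(00000000000000010000000000) mod 2 = 0+0+0+0+0+0+0+0+0+0+0+0+0+0+0+0+0+0+0+0+0+0+0+0+0+0 mod 2 = 0
  c[21] = d·G[:,21] = (01010010010101001001000101)·(00000000000000001000000000) mod 2 = 0+0+0+0+0+0+0+0+0+0+0+0+0+0+0+0+1+0+0+0+0+0+0+0+0+0 mod 2 = 1
  c[22] = d·G[:,22] = (01010010010101001001000101)·(00000000000000000100000000) mod 2 = 0+0+0+0+0+0+0+0+0+0+0+0+0+0+0+0+0+0+0+0+0+0+0+0+0+0 mod 2 = 0
  c[23] = d·G[:,23] = (01010010010101001001000101)·(00000000000000000010000000) mod 2 = 0+0+0+0+0+0+0+0+0+0+0+0+0+0+0+0+0+0+0+0+0+0+0+0+0+0 mod 2 = 0
  c[24] = d·G[:,24] = (01010010010101001001000101)·(00000000000000000001000000) mod 2 = 0+0+0+0+0+0+0+0+0+0+0+0+0+0+0+0+0+0+0+1+0+0+0+0+0+0 mod 2 = 1
  c[25] = d·G[:,25] = (01010010010101001001000101)·(00000000000000000000100000) mod 2 = 0+0+0+0+0+0+0+0+0+0+0+0+0+0+0+0+0+0+0+0+0+0+0+0+0+0 mod 2 = 0
  c[26] = d·G[:,26] = (01010010010101001001000101)·(00000000000000000000010000) mod 2 = 0+0+0+0+0+0+0+0+0+0+0+0+0+0+0+0+0+0+0+0+0+0+0+0+0+0 mod 2 = 0
  c[27] = d·G[:,27] = (01010010010101001001000101)·(00000000000000000000001000) mod 2 = 0+0+0+0+0+0+0+0+0+0+0+0+0+0+0+0+0+0+0+0+0+0+0+0+0+0 mod 2 = 0
  c[28] = d·G[:,28] = (01010010010101001001000101)·(00000000000000000000000100) mod 2 = 0+0+0+0+0+0+0+0+0+0+0+0+0+0+0+0+0+0+0+0+0+0+0+1+0+0 mod 2 = 1
  c[29] = d·G[:,29] = (01010010010101001001000101)·(00000000000000000000000010) mod 2 = 0+0+0+0+0+0+0+0+0+0+0+0+0+0+0+0+0+0+0+0+0+0+0+0+0+0 mod 2 = 0
  c[30] = d·G[:,30] = (01010010010101001001000101)·(00000000000000000000000001) mod 2 = 0+0+0+0+0+0+0+0+0+0+0+0+0+0+0+0+0+0+0+0+0+0+0+0+0+1 mod 2 = 1
Codeword = 0000101100100100101001001000101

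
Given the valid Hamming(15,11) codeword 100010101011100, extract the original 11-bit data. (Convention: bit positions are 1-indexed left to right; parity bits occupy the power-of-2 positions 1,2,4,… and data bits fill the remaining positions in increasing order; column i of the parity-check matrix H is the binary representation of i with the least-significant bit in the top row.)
Parity bits occupy power-of-2 positions; data bits are at positions {3,5,6,7,9,10,11,12,13,14,15} (1-indexed).
Extract: c[3]=0 c[5]=1 c[6]=0 c[7]=1 c[9]=1 c[10]=0 c[11]=1 c[12]=1 c[13]=1 c[14]=0 c[15]=0
Data = 01011011100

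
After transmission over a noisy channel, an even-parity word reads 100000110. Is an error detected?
Sum of received bits: 1+0+0+0+0+0+1+1+0 = 3; 3 mod 2 = 1. Result is 1 ≠ 0 → error detected.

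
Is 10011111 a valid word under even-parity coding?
Sum of all bits: 1+0+0+1+1+1+1+1 = 6; 6 mod 2 = 0. Result is 0 → valid parity.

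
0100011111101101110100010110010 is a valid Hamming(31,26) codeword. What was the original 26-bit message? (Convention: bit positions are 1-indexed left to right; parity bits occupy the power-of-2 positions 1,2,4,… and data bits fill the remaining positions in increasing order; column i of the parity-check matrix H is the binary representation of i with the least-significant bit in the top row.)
Parity bits occupy power-of-2 positions; data bits are at positions {3,5,6,7,9,10,11,12,13,14,15,17,18,19,20,21,22,23,24,25,26,27,28,29,30,31} (1-indexed).
Extract: c[3]=0 c[5]=0 c[6]=1 c[7]=1 c[9]=1 c[10]=1 c[11]=1 c[12]=0 c[13]=1 c[14]=1 c[15]=0 c[17]=1 c[18]=1 c[19]=0 c[20]=1 c[21]=0 c[22]=0 c[23]=0 c[24]=1 c[25]=0 c[26]=1 c[27]=1 c[28]=0 c[29]=0 c[30]=1 c[31]=0
Data = 00111110110110100010110010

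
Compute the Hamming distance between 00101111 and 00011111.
XOR = 00110000, count of 1s = 2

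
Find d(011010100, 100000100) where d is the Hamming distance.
XOR = 111010000, count of 1s = 4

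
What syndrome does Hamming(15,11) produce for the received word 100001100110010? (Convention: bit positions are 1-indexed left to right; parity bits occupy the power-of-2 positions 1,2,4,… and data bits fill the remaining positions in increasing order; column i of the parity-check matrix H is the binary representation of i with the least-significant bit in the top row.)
Syndrome s = H · r^T (mod 2), r = 100001100110010:
  s[0] = (101010101010101)·(100001100110010) mod 2 = 1+0+0+0+0+0+1+0+0+0+1+0+0+0+0 mod 2 = 1
  s[1] = (011001100110011)·(100001100110010) mod 2 = 0+0+0+0+0+1+1+0+0+1+1+0+0+1+0 mod 2 = 1
  s[2] = (000111100001111)·(100001100110010) mod 2 = 0+0+0+0+0+1+1+0+0+0+0+0+0+1+0 mod 2 = 1
  s[3] = (000000011111111)·(100001100110010) mod 2 = 0+0+0+0+0+0+0+0+0+1+1+0+0+1+0 mod 2 = 1
Syndrome = 1111
Non-zero syndrome: error at position 15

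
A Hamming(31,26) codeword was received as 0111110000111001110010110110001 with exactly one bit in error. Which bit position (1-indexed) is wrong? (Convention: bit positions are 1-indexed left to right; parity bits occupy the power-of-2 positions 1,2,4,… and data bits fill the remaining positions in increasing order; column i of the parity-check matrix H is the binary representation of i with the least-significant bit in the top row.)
Syndrome s = H · r^T (mod 2), r = 0111110000111001110010110110001:
  s[0] = (1010101010101010101010101010101)·(0111110000111001110010110110001) mod 2 = 0+0+1+0+1+0+0+0+0+0+1+0+1+0+0+0+1+0+0+0+1+0+1+0+0+0+1+0+0+0+1 mod 2 = 1
  s[1] = (0110011001100110011001100110011)·(0111110000111001110010110110001) mod 2 = 0+1+1+0+0+1+0+0+0+0+1+0+0+0+0+0+0+1+0+0+0+0+1+0+0+1+1+0+0+0+1 mod 2 = 1
  s[2] = (0001111000011110000111100001111)·(0111110000111001110010110110001) mod 2 = 0+0+0+1+1+1+0+0+0+0+0+1+1+0+0+0+0+0+0+0+1+0+1+0+0+0+0+0+0+0+1 mod 2 = 0
  s[3] = (0000000111111110000000011111111)·(0111110000111001110010110110001) mod 2 = 0+0+0+0+0+0+0+0+0+0+1+1+1+0+0+0+0+0+0+0+0+0+0+1+0+1+1+0+0+0+1 mod 2 = 1
  s[4] = (0000000000000001111111111111111)·(0111110000111001110010110110001) mod 2 = 0+0+0+0+0+0+0+0+0+0+0+0+0+0+0+1+1+1+0+0+1+0+1+1+0+1+1+0+0+0+1 mod 2 = 1
Syndrome = 11011
Column i of H is the binary representation of i, so the syndrome is the binary index of the flipped bit.
Read s = 11011 with s[0] as LSB: 1·2^0 + 1·2^1 + 0·2^2 + 1·2^3 + 1·2^4 = 27.
Error is at bit position 27.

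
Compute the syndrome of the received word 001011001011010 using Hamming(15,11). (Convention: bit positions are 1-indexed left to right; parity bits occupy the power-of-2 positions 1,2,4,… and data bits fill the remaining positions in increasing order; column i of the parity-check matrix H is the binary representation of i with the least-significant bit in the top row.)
Syndrome s = H · r^T (mod 2), r = 001011001011010:
  s[0] = (101010101010101)·(001011001011010) mod 2 = 0+0+1+0+1+0+0+0+1+0+1+0+0+0+0 mod 2 = 0
  s[1] = (011001100110011)·(001011001011010) mod 2 = 0+0+1+0+0+1+0+0+0+0+1+0+0+1+0 mod 2 = 0
  s[2] = (000111100001111)·(001011001011010) mod 2 = 0+0+0+0+1+1+0+0+0+0+0+1+0+1+0 mod 2 = 0
  s[3] = (000000011111111)·(001011001011010) mod 2 = 0+0+0+0+0+0+0+0+1+0+1+1+0+1+0 mod 2 = 0
Syndrome = 0000
s = 0: no error detected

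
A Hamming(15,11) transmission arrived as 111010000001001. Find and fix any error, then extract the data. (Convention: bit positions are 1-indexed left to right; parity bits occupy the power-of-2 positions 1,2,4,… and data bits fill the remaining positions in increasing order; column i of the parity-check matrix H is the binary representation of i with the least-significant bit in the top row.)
Syndrome s = H · r^T (mod 2), r = 111010000001001:
  s[0] = (101010101010101)·(111010000001001) mod 2 = 1+0+1+0+1+0+0+0+0+0+0+0+0+0+1 mod 2 = 0
  s[1] = (011001100110011)·(111010000001001) mod 2 = 0+1+1+0+0+0+0+0+0+0+0+0+0+0+1 mod 2 = 1
  s[2] = (000111100001111)·(111010000001001) mod 2 = 0+0+0+0+1+0+0+0+0+0+0+1+0+0+1 mod 2 = 1
  s[3] = (000000011111111)·(111010000001001) mod 2 = 0+0+0+0+0+0+0+0+0+0+0+1+0+0+1 mod 2 = 0
Syndrome = 0110
Column 6 of H equals this syndrome → error at bit 6 (1-indexed).
Flip bit 6: 111010000001001 → 111011000001001
Extract data bits at positions {3,5,6,7,9,10,11,12,13,14,15}: 11100001001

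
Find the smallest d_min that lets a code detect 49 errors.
Detecting e errors requires d_min ≥ e + 1 = 49 + 1 = 50.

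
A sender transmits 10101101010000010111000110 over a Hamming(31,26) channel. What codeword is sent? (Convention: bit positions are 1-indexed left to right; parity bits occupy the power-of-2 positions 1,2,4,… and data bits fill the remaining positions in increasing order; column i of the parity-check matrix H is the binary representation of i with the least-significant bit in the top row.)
Codeword c = d · G (mod 2), d = 10101101010000010111000110:
  c[0] = d·G[:,0] = (10101101010000010111000110)·(11011010101101010101010101) mod 2 = 1+0+0+0+1+0+0+0+0+0+0+0+0+0+0+1+0+1+0+1+0+0+0+1+0+0 mod 2 = 0
  c[1] = d·G[:,1] = (10101101010000010111000110)·(10110110011011001100110011) mod 2 = 1+0+1+0+0+1+0+0+0+1+0+0+0+0+0+0+0+1+0+0+0+0+0+0+1+0 mod 2 = 0
  c[2] = d·G[:,2] = (10101101010000010111000110)·(10000000000000000000000000) mod 2 = 1+0+0+0+0+0+0+0+0+0+0+0+0+0+0+0+0+0+0+0+0+0+0+0+0+0 mod 2 = 1
  c[3] = d·G[:,3] = (10101101010000010111000110)·(01110001111000111100001111) mod 2 = 0+0+1+0+0+0+0+1+0+1+0+0+0+0+0+1+0+1+0+0+0+0+0+1+1+0 mod 2 = 1
  c[4] = d·G[:,4] = (10101101010000010111000110)·(01000000000000000000000000) mod 2 = 0+0+0+0+0+0+0+0+0+0+0+0+0+0+0+0+0+0+0+0+0+0+0+0+0+0 mod 2 = 0
  c[5] = d·G[:,5] = (10101101010000010111000110)·(00100000000000000000000000) mod 2 = 0+0+1+0+0+0+0+0+0+0+0+0+0+0+0+0+0+0+0+0+0+0+0+0+0+0 mod 2 = 1
  c[6] = d·G[:,6] = (10101101010000010111000110)·(00010000000000000000000000) mod 2 = 0+0+0+0+0+0+0+0+0+0+0+0+0+0+0+0+0+0+0+0+0+0+0+0+0+0 mod 2 = 0
  c[7] = d·G[:,7] = (10101101010000010111000110)·(00001111111000000011111111) mod 2 = 0+0+0+0+1+1+0+1+0+1+0+0+0+0+0+0+0+0+1+1+0+0+0+1+1+0 mod 2 = 0
  c[8] = d·G[:,8] = (10101101010000010111000110)·(00001000000000000000000000) mod 2 = 0+0+0+0+1+0+0+0+0+0+0+0+0+0+0+0+0+0+0+0+0+0+0+0+0+0 mod 2 = 1
  c[9] = d·G[:,9] = (10101101010000010111000110)·(00000100000000000000000000) mod 2 = 0+0+0+0+0+1+0+0+0+0+0+0+0+0+0+0+0+0+0+0+0+0+0+0+0+0 mod 2 = 1
  c[10] = d·G[:,10] = (10101101010000010111000110)·(00000010000000000000000000) mod 2 = 0+0+0+0+0+0+0+0+0+0+0+0+0+0+0+0+0+0+0+0+0+0+0+0+0+0 mod 2 = 0
  c[11] = d·G[:,11] = (10101101010000010111000110)·(00000001000000000000000000) mod 2 = 0+0+0+0+0+0+0+1+0+0+0+0+0+0+0+0+0+0+0+0+0+0+0+0+0+0 mod 2 = 1
  c[12] = d·G[:,12] = (10101101010000010111000110)·(00000000100000000000000000) mod 2 = 0+0+0+0+0+0+0+0+0+0+0+0+0+0+0+0+0+0+0+0+0+0+0+0+0+0 mod 2 = 0
  c[13] = d·G[:,13] = (10101101010000010111000110)·(00000000010000000000000000) mod 2 = 0+0+0+0+0+0+0+0+0+1+0+0+0+0+0+0+0+0+0+0+0+0+0+0+0+0 mod 2 = 1
  c[14] = d·G[:,14] = (10101101010000010111000110)·(00000000001000000000000000) mod 2 = 0+0+0+0+0+0+0+0+0+0+0+0+0+0+0+0+0+0+0+0+0+0+0+0+0+0 mod 2 = 0
  c[15] = d·G[:,15] = (10101101010000010111000110)·(00000000000111111111111111) mod 2 = 0+0+0+0+0+0+0+0+0+0+0+0+0+0+0+1+0+1+1+1+0+0+0+1+1+0 mod 2 = 0
  c[16] = d·G[:,16] = (10101101010000010111000110)·(00000000000100000000000000) mod 2 = 0+0+0+0+0+0+0+0+0+0+0+0+0+0+0+0+0+0+0+0+0+0+0+0+0+0 mod 2 = 0
  c[17] = d·G[:,17] = (10101101010000010111000110)·(00000000000010000000000000) mod 2 = 0+0+0+0+0+0+0+0+0+0+0+0+0+0+0+0+0+0+0+0+0+0+0+0+0+0 mod 2 = 0
  c[18] = d·G[:,18] = (10101101010000010111000110)·(00000000000001000000000000) mod 2 = 0+0+0+0+0+0+0+0+0+0+0+0+0+0+0+0+0+0+0+0+0+0+0+0+0+0 mod 2 = 0
  c[19] = d·G[:,19] = (10101101010000010111000110)·(00000000000000100000000000) mod 2 = 0+0+0+0+0+0+0+0+0+0+0+0+0+0+0+0+0+0+0+0+0+0+0+0+0+0 mod 2 = 0
  c[20] = d·G[:,20] = (10101101010000010111000110)·(00000000000000010000000000) mod 2 = 0+0+0+0+0+0+0+0+0+0+0+0+0+0+0+1+0+0+0+0+0+0+0+0+0+0 mod 2 = 1
  c[21] = d·G[:,21] = (10101101010000010111000110)·(00000000000000001000000000) mod 2 = 0+0+0+0+0+0+0+0+0+0+0+0+0+0+0+0+0+0+0+0+0+0+0+0+0+0 mod 2 = 0
  c[22] = d·G[:,22] = (10101101010000010111000110)·(00000000000000000100000000) mod 2 = 0+0+0+0+0+0+0+0+0+0+0+0+0+0+0+0+0+1+0+0+0+0+0+0+0+0 mod 2 = 1
  c[23] = d·G[:,23] = (10101101010000010111000110)·(00000000000000000010000000) mod 2 = 0+0+0+0+0+0+0+0+0+0+0+0+0+0+0+0+0+0+1+0+0+0+0+0+0+0 mod 2 = 1
  c[24] = d·G[:,24] = (10101101010000010111000110)·(00000000000000000001000000) mod 2 = 0+0+0+0+0+0+0+0+0+0+0+0+0+0+0+0+0+0+0+1+0+0+0+0+0+0 mod 2 = 1
  c[25] = d·G[:,25] = (10101101010000010111000110)·(00000000000000000000100000) mod 2 = 0+0+0+0+0+0+0+0+0+0+0+0+0+0+0+0+0+0+0+0+0+0+0+0+0+0 mod 2 = 0
  c[26] = d·G[:,26] = (10101101010000010111000110)·(00000000000000000000010000) mod 2 = 0+0+0+0+0+0+0+0+0+0+0+0+0+0+0+0+0+0+0+0+0+0+0+0+0+0 mod 2 = 0
  c[27] = d·G[:,27] = (10101101010000010111000110)·(00000000000000000000001000) mod 2 = 0+0+0+0+0+0+0+0+0+0+0+0+0+0+0+0+0+0+0+0+0+0+0+0+0+0 mod 2 = 0
  c[28] = d·G[:,28] = (10101101010000010111000110)·(00000000000000000000000100) mod 2 = 0+0+0+0+0+0+0+0+0+0+0+0+0+0+0+0+0+0+0+0+0+0+0+1+0+0 mod 2 = 1
  c[29] = d·G[:,29] = (10101101010000010111000110)·(00000000000000000000000010) mod 2 = 0+0+0+0+0+0+0+0+0+0+0+0+0+0+0+0+0+0+0+0+0+0+0+0+1+0 mod 2 = 1
  c[30] = d·G[:,30] = (10101101010000010111000110)·(00000000000000000000000001) mod 2 = 0+0+0+0+0+0+0+0+0+0+0+0+0+0+0+0+0+0+0+0+0+0+0+0+0+0 mod 2 = 0
Codeword = 0011010011010100000010111000110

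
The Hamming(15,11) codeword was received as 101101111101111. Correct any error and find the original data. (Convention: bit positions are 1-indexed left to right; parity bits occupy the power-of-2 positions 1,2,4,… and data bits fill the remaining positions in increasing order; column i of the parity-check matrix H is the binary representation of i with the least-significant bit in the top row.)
Syndrome s = H · r^T (mod 2), r = 101101111101111:
  s[0] = (101010101010101)·(101101111101111) mod 2 = 1+0+1+0+0+0+1+0+1+0+0+0+1+0+1 mod 2 = 0
  s[1] = (011001100110011)·(101101111101111) mod 2 = 0+0+1+0+0+1+1+0+0+1+0+0+0+1+1 mod 2 = 0
  s[2] = (000111100001111)·(101101111101111) mod 2 = 0+0+0+1+0+1+1+0+0+0+0+1+1+1+1 mod 2 = 1
  s[3] = (000000011111111)·(101101111101111) mod 2 = 0+0+0+0+0+0+0+1+1+1+0+1+1+1+1 mod 2 = 1
Syndrome = 0011
Column 12 of H equals this syndrome → error at bit 12 (1-indexed).
Flip bit 12: 101101111101111 → 101101111100111
Extract data bits at positions {3,5,6,7,9,10,11,12,13,14,15}: 10111100111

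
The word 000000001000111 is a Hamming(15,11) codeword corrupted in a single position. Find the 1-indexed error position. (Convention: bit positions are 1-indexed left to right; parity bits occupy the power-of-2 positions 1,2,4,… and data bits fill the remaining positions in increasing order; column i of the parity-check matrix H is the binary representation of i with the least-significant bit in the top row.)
Syndrome s = H · r^T (mod 2), r = 000000001000111:
  s[0] = (101010101010101)·(000000001000111) mod 2 = 0+0+0+0+0+0+0+0+1+0+0+0+1+0+1 mod 2 = 1
  s[1] = (011001100110011)·(000000001000111) mod 2 = 0+0+0+0+0+0+0+0+0+0+0+0+0+1+1 mod 2 = 0
  s[2] = (000111100001111)·(000000001000111) mod 2 = 0+0+0+0+0+0+0+0+0+0+0+0+1+1+1 mod 2 = 1
  s[3] = (000000011111111)·(000000001000111) mod 2 = 0+0+0+0+0+0+0+0+1+0+0+0+1+1+1 mod 2 = 0
Syndrome = 1010
Column i of H is the binary representation of i, so the syndrome is the binary index of the flipped bit.
Read s = 1010 with s[0] as LSB: 1·2^0 + 0·2^1 + 1·2^2 + 0·2^3 = 5.
Error is at bit position 5.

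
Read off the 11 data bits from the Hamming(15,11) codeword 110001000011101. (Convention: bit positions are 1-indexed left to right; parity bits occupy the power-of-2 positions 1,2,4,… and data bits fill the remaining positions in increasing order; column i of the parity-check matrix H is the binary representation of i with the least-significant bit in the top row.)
Parity bits occupy power-of-2 positions; data bits are at positions {3,5,6,7,9,10,11,12,13,14,15} (1-indexed).
Extract: c[3]=0 c[5]=0 c[6]=1 c[7]=0 c[9]=0 c[10]=0 c[11]=1 c[12]=1 c[13]=1 c[14]=0 c[15]=1
Data = 00100011101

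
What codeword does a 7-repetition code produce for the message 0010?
Repeat each bit 7× and concatenate:
0→0000000  0→0000000  1→1111111  0→0000000
Codeword = 0000000000000011111110000000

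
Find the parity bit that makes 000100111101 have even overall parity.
Sum of data bits: 0+0+0+1+0+0+1+1+1+1+0+1 = 6.
6 mod 2 = 0, so parity bit = 0.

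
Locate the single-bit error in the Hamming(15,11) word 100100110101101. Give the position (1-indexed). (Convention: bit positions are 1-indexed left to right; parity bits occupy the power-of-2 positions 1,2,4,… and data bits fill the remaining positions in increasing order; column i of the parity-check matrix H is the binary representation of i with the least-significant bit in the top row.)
Syndrome s = H · r^T (mod 2), r = 100100110101101:
  s[0] = (101010101010101)·(100100110101101) mod 2 = 1+0+0+0+0+0+1+0+0+0+0+0+1+0+1 mod 2 = 0
  s[1] = (011001100110011)·(100100110101101) mod 2 = 0+0+0+0+0+0+1+0+0+1+0+0+0+0+1 mod 2 = 1
  s[2] = (000111100001111)·(100100110101101) mod 2 = 0+0+0+1+0+0+1+0+0+0+0+1+1+0+1 mod 2 = 1
  s[3] = (000000011111111)·(100100110101101) mod 2 = 0+0+0+0+0+0+0+1+0+1+0+1+1+0+1 mod 2 = 1
Syndrome = 0111
Column i of H is the binary representation of i, so the syndrome is the binary index of the flipped bit.
Read s = 0111 with s[0] as LSB: 0·2^0 + 1·2^1 + 1·2^2 + 1·2^3 = 14.
Error is at bit position 14.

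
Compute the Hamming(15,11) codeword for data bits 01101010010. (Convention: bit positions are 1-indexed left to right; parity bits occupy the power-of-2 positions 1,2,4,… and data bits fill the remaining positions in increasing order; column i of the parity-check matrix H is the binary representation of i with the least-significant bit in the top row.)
Codeword c = d · G (mod 2), d = 01101010010:
  c[0] = d·G[:,0] = (01101010010)·(11011010101) mod 2 = 0+1+0+0+1+0+1+0+0+0+0 mod 2 = 1
  c[1] = d·G[:,1] = (01101010010)·(10110110011) mod 2 = 0+0+1+0+0+0+1+0+0+1+0 mod 2 = 1
  c[2] = d·G[:,2] = (01101010010)·(10000000000) mod 2 = 0+0+0+0+0+0+0+0+0+0+0 mod 2 = 0
  c[3] = d·G[:,3] = (01101010010)·(01110001111) mod 2 = 0+1+1+0+0+0+0+0+0+1+0 mod 2 = 1
  c[4] = d·G[:,4] = (01101010010)·(01000000000) mod 2 = 0+1+0+0+0+0+0+0+0+0+0 mod 2 = 1
  c[5] = d·G[:,5] = (01101010010)·(00100000000) mod 2 = 0+0+1+0+0+0+0+0+0+0+0 mod 2 = 1
  c[6] = d·G[:,6] = (01101010010)·(00010000000) mod 2 = 0+0+0+0+0+0+0+0+0+0+0 mod 2 = 0
  c[7] = d·G[:,7] = (01101010010)·(00001111111) mod 2 = 0+0+0+0+1+0+1+0+0+1+0 mod 2 = 1
  c[8] = d·G[:,8] = (01101010010)·(00001000000) mod 2 = 0+0+0+0+1+0+0+0+0+0+0 mod 2 = 1
  c[9] = d·G[:,9] = (01101010010)·(00000100000) mod 2 = 0+0+0+0+0+0+0+0+0+0+0 mod 2 = 0
  c[10] = d·G[:,10] = (01101010010)·(00000010000) mod 2 = 0+0+0+0+0+0+1+0+0+0+0 mod 2 = 1
  c[11] = d·G[:,11] = (01101010010)·(00000001000) mod 2 = 0+0+0+0+0+0+0+0+0+0+0 mod 2 = 0
  c[12] = d·G[:,12] = (01101010010)·(00000000100) mod 2 = 0+0+0+0+0+0+0+0+0+0+0 mod 2 = 0
  c[13] = d·G[:,13] = (01101010010)·(00000000010) mod 2 = 0+0+0+0+0+0+0+0+0+1+0 mod 2 = 1
  c[14] = d·G[:,14] = (01101010010)·(00000000001) mod 2 = 0+0+0+0+0+0+0+0+0+0+0 mod 2 = 0
Codeword = 110111011010010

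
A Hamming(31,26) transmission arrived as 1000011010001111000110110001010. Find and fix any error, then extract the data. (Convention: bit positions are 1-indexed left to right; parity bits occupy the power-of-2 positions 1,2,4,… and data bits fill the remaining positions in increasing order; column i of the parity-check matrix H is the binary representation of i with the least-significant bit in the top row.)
Syndrome s = H · r^T (mod 2), r = 1000011010001111000110110001010:
  s[0] = (1010101010101010101010101010101)·(1000011010001111000110110001010) mod 2 = 1+0+0+0+0+0+1+0+1+0+0+0+1+0+1+0+0+0+0+0+1+0+1+0+0+0+0+0+0+0+0 mod 2 = 1
  s[1] = (0110011001100110011001100110011)·(1000011010001111000110110001010) mod 2 = 0+0+0+0+0+1+1+0+0+0+0+0+0+1+1+0+0+0+0+0+0+0+1+0+0+0+0+0+0+1+0 mod 2 = 0
  s[2] = (0001111000011110000111100001111)·(1000011010001111000110110001010) mod 2 = 0+0+0+0+0+1+1+0+0+0+0+0+1+1+1+0+0+0+0+1+1+0+1+0+0+0+0+1+0+1+0 mod 2 = 0
  s[3] = (0000000111111110000000011111111)·(1000011010001111000110110001010) mod 2 = 0+0+0+0+0+0+0+0+1+0+0+0+1+1+1+0+0+0+0+0+0+0+0+1+0+0+0+1+0+1+0 mod 2 = 1
  s[4] = (0000000000000001111111111111111)·(1000011010001111000110110001010) mod 2 = 0+0+0+0+0+0+0+0+0+0+0+0+0+0+0+1+0+0+0+1+1+0+1+1+0+0+0+1+0+1+0 mod 2 = 1
Syndrome = 10011
Column 25 of H equals this syndrome → error at bit 25 (1-indexed).
Flip bit 25: 1000011010001111000110110001010 → 1000011010001111000110111001010
Extract data bits at positions {3,5,6,7,9,10,11,12,13,14,15,17,18,19,20,21,22,23,24,25,26,27,28,29,30,31}: 00111000111000110111001010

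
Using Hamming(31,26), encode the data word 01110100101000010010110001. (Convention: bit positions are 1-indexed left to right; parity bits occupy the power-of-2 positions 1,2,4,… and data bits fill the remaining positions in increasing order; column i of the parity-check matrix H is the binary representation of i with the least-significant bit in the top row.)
Codeword c = d · G (mod 2), d = 01110100101000010010110001:
  c[0] = d·G[:,0] = (01110100101000010010110001)·(11011010101101010101010101) mod 2 = 0+1+0+1+0+0+0+0+1+0+1+0+0+0+0+1+0+0+0+0+0+1+0+0+0+1 mod 2 = 1
  c[1] = d·G[:,1] = (01110100101000010010110001)·(10110110011011001100110011) mod 2 = 0+0+1+1+0+1+0+0+0+0+1+0+0+0+0+0+0+0+0+0+1+1+0+0+0+1 mod 2 = 1
  c[2] = d·G[:,2] = (01110100101000010010110001)·(10000000000000000000000000) mod 2 = 0+0+0+0+0+0+0+0+0+0+0+0+0+0+0+0+0+0+0+0+0+0+0+0+0+0 mod 2 = 0
  c[3] = d·G[:,3] = (01110100101000010010110001)·(01110001111000111100001111) mod 2 = 0+1+1+1+0+0+0+0+1+0+1+0+0+0+0+1+0+0+0+0+0+0+0+0+0+1 mod 2 = 1
  c[4] = d·G[:,4] = (01110100101000010010110001)·(01000000000000000000000000) mod 2 = 0+1+0+0+0+0+0+0+0+0+0+0+0+0+0+0+0+0+0+0+0+0+0+0+0+0 mod 2 = 1
  c[5] = d·G[:,5] = (01110100101000010010110001)·(00100000000000000000000000) mod 2 = 0+0+1+0+0+0+0+0+0+0+0+0+0+0+0+0+0+0+0+0+0+0+0+0+0+0 mod 2 = 1
  c[6] = d·G[:,6] = (01110100101000010010110001)·(00010000000000000000000000) mod 2 = 0+0+0+1+0+0+0+0+0+0+0+0+0+0+0+0+0+0+0+0+0+0+0+0+0+0 mod 2 = 1
  c[7] = d·G[:,7] = (01110100101000010010110001)·(00001111111000000011111111) mod 2 = 0+0+0+0+0+1+0+0+1+0+1+0+0+0+0+0+0+0+1+0+1+1+0+0+0+1 mod 2 = 1
  c[8] = d·G[:,8] = (01110100101000010010110001)·(00001000000000000000000000) mod 2 = 0+0+0+0+0+0+0+0+0+0+0+0+0+0+0+0+0+0+0+0+0+0+0+0+0+0 mod 2 = 0
  c[9] = d·G[:,9] = (01110100101000010010110001)·(00000100000000000000000000) mod 2 = 0+0+0+0+0+1+0+0+0+0+0+0+0+0+0+0+0+0+0+0+0+0+0+0+0+0 mod 2 = 1
  c[10] = d·G[:,10] = (01110100101000010010110001)·(00000010000000000000000000) mod 2 = 0+0+0+0+0+0+0+0+0+0+0+0+0+0+0+0+0+0+0+0+0+0+0+0+0+0 mod 2 = 0
  c[11] = d·G[:,11] = (01110100101000010010110001)·(00000001000000000000000000) mod 2 = 0+0+0+0+0+0+0+0+0+0+0+0+0+0+0+0+0+0+0+0+0+0+0+0+0+0 mod 2 = 0
  c[12] = d·G[:,12] = (01110100101000010010110001)·(00000000100000000000000000) mod 2 = 0+0+0+0+0+0+0+0+1+0+0+0+0+0+0+0+0+0+0+0+0+0+0+0+0+0 mod 2 = 1
  c[13] = d·G[:,13] = (01110100101000010010110001)·(00000000010000000000000000) mod 2 = 0+0+0+0+0+0+0+0+0+0+0+0+0+0+0+0+0+0+0+0+0+0+0+0+0+0 mod 2 = 0
  c[14] = d·G[:,14] = (01110100101000010010110001)·(00000000001000000000000000) mod 2 = 0+0+0+0+0+0+0+0+0+0+1+0+0+0+0+0+0+0+0+0+0+0+0+0+0+0 mod 2 = 1
  c[15] = d·G[:,15] = (01110100101000010010110001)·(00000000000111111111111111) mod 2 = 0+0+0+0+0+0+0+0+0+0+0+0+0+0+0+1+0+0+1+0+1+1+0+0+0+1 mod 2 = 1
  c[16] = d·G[:,16] = (01110100101000010010110001)·(00000000000100000000000000) mod 2 = 0+0+0+0+0+0+0+0+0+0+0+0+0+0+0+0+0+0+0+0+0+0+0+0+0+0 mod 2 = 0
  c[17] = d·G[:,17] = (01110100101000010010110001)·(00000000000010000000000000) mod 2 = 0+0+0+0+0+0+0+0+0+0+0+0+0+0+0+0+0+0+0+0+0+0+0+0+0+0 mod 2 = 0
  c[18] = d·G[:,18] = (01110100101000010010110001)·(00000000000001000000000000) mod 2 = 0+0+0+0+0+0+0+0+0+0+0+0+0+0+0+0+0+0+0+0+0+0+0+0+0+0 mod 2 = 0
  c[19] = d·G[:,19] = (01110100101000010010110001)·(00000000000000100000000000) mod 2 = 0+0+0+0+0+0+0+0+0+0+0+0+0+0+0+0+0+0+0+0+0+0+0+0+0+0 mod 2 = 0
  c[20] = d·G[:,20] = (01110100101000010010110001)·(00000000000000010000000000) mod 2 = 0+0+0+0+0+0+0+0+0+0+0+0+0+0+0+1+0+0+0+0+0+0+0+0+0+0 mod 2 = 1
  c[21] = d·G[:,21] = (01110100101000010010110001)·(00000000000000001000000000) mod 2 = 0+0+0+0+0+0+0+0+0+0+0+0+0+0+0+0+0+0+0+0+0+0+0+0+0+0 mod 2 = 0
  c[22] = d·G[:,22] = (01110100101000010010110001)·(00000000000000000100000000) mod 2 = 0+0+0+0+0+0+0+0+0+0+0+0+0+0+0+0+0+0+0+0+0+0+0+0+0+0 mod 2 = 0
  c[23] = d·G[:,23] = (01110100101000010010110001)·(00000000000000000010000000) mod 2 = 0+0+0+0+0+0+0+0+0+0+0+0+0+0+0+0+0+0+1+0+0+0+0+0+0+0 mod 2 = 1
  c[24] = d·G[:,24] = (01110100101000010010110001)·(00000000000000000001000000) mod 2 = 0+0+0+0+0+0+0+0+0+0+0+0+0+0+0+0+0+0+0+0+0+0+0+0+0+0 mod 2 = 0
  c[25] = d·G[:,25] = (01110100101000010010110001)·(00000000000000000000100000) mod 2 = 0+0+0+0+0+0+0+0+0+0+0+0+0+0+0+0+0+0+0+0+1+0+0+0+0+0 mod 2 = 1
  c[26] = d·G[:,26] = (01110100101000010010110001)·(00000000000000000000010000) mod 2 = 0+0+0+0+0+0+0+0+0+0+0+0+0+0+0+0+0+0+0+0+0+1+0+0+0+0 mod 2 = 1
  c[27] = d·G[:,27] = (01110100101000010010110001)·(00000000000000000000001000) mod 2 = 0+0+0+0+0+0+0+0+0+0+0+0+0+0+0+0+0+0+0+0+0+0+0+0+0+0 mod 2 = 0
  c[28] = d·G[:,28] = (01110100101000010010110001)·(00000000000000000000000100) mod 2 = 0+0+0+0+0+0+0+0+0+0+0+0+0+0+0+0+0+0+0+0+0+0+0+0+0+0 mod 2 = 0
  c[29] = d·G[:,29] = (01110100101000010010110001)·(00000000000000000000000010) mod 2 = 0+0+0+0+0+0+0+0+0+0+0+0+0+0+0+0+0+0+0+0+0+0+0+0+0+0 mod 2 = 0
  c[30] = d·G[:,30] = (01110100101000010010110001)·(00000000000000000000000001) mod 2 = 0+0+0+0+0+0+0+0+0+0+0+0+0+0+0+0+0+0+0+0+0+0+0+0+0+1 mod 2 = 1
Codeword = 1101111101001011000010010110001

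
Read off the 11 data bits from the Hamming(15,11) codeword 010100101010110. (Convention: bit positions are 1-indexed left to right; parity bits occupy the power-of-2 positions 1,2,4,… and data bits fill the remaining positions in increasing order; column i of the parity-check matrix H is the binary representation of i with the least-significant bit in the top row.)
Parity bits occupy power-of-2 positions; data bits are at positions {3,5,6,7,9,10,11,12,13,14,15} (1-indexed).
Extract: c[3]=0 c[5]=0 c[6]=0 c[7]=1 c[9]=1 c[10]=0 c[11]=1 c[12]=0 c[13]=1 c[14]=1 c[15]=0
Data = 00011010110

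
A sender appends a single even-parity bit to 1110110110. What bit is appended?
Sum of data bits: 1+1+1+0+1+1+0+1+1+0 = 7.
7 mod 2 = 1, so parity bit = 1.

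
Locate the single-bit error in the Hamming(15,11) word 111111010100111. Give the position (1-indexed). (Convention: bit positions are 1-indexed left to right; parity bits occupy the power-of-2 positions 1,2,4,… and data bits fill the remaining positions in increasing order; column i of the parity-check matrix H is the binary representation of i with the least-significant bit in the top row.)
Syndrome s = H · r^T (mod 2), r = 111111010100111:
  s[0] = (101010101010101)·(111111010100111) mod 2 = 1+0+1+0+1+0+0+0+0+0+0+0+1+0+1 mod 2 = 1
  s[1] = (011001100110011)·(111111010100111) mod 2 = 0+1+1+0+0+1+0+0+0+1+0+0+0+1+1 mod 2 = 0
  s[2] = (000111100001111)·(111111010100111) mod 2 = 0+0+0+1+1+1+0+0+0+0+0+0+1+1+1 mod 2 = 0
  s[3] = (000000011111111)·(111111010100111) mod 2 = 0+0+0+0+0+0+0+1+0+1+0+0+1+1+1 mod 2 = 1
Syndrome = 1001
Column i of H is the binary representation of i, so the syndrome is the binary index of the flipped bit.
Read s = 1001 with s[0] as LSB: 1·2^0 + 0·2^1 + 0·2^2 + 1·2^3 = 9.
Error is at bit position 9.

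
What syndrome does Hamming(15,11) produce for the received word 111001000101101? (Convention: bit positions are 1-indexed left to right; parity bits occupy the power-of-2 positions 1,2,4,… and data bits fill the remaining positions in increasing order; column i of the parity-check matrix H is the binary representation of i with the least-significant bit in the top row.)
Syndrome s = H · r^T (mod 2), r = 111001000101101:
  s[0] = (101010101010101)·(111001000101101) mod 2 = 1+0+1+0+0+0+0+0+0+0+0+0+1+0+1 mod 2 = 0
  s[1] = (011001100110011)·(111001000101101) mod 2 = 0+1+1+0+0+1+0+0+0+1+0+0+0+0+1 mod 2 = 1
  s[2] = (000111100001111)·(111001000101101) mod 2 = 0+0+0+0+0+1+0+0+0+0+0+1+1+0+1 mod 2 = 0
  s[3] = (000000011111111)·(111001000101101) mod 2 = 0+0+0+0+0+0+0+0+0+1+0+1+1+0+1 mod 2 = 0
Syndrome = 0100
Non-zero syndrome: error at position 2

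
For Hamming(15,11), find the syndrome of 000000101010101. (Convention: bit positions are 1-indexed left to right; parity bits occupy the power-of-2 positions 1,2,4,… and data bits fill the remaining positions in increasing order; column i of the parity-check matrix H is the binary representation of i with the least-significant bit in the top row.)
Syndrome s = H · r^T (mod 2), r = 000000101010101:
  s[0] = (101010101010101)·(000000101010101) mod 2 = 0+0+0+0+0+0+1+0+1+0+1+0+1+0+1 mod 2 = 1
  s[1] = (011001100110011)·(000000101010101) mod 2 = 0+0+0+0+0+0+1+0+0+0+1+0+0+0+1 mod 2 = 1
  s[2] = (000111100001111)·(000000101010101) mod 2 = 0+0+0+0+0+0+1+0+0+0+0+0+1+0+1 mod 2 = 1
  s[3] = (000000011111111)·(000000101010101) mod 2 = 0+0+0+0+0+0+0+0+1+0+1+0+1+0+1 mod 2 = 0
Syndrome = 1110
Non-zero syndrome: error at position 7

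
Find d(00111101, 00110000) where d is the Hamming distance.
XOR = 00001101, count of 1s = 3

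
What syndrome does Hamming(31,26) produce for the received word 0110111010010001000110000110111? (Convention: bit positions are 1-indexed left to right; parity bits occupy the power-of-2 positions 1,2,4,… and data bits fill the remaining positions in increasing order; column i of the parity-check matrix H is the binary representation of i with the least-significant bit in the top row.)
Syndrome s = H · r^T (mod 2), r = 0110111010010001000110000110111:
  s[0] = (1010101010101010101010101010101)·(0110111010010001000110000110111) mod 2 = 0+0+1+0+1+0+1+0+1+0+0+0+0+0+0+0+0+0+0+0+1+0+0+0+0+0+1+0+1+0+1 mod 2 = 0
  s[1] = (0110011001100110011001100110011)·(0110111010010001000110000110111) mod 2 = 0+1+1+0+0+1+1+0+0+0+0+0+0+0+0+0+0+0+0+0+0+0+0+0+0+1+1+0+0+1+1 mod 2 = 0
  s[2] = (0001111000011110000111100001111)·(0110111010010001000110000110111) mod 2 = 0+0+0+0+1+1+1+0+0+0+0+1+0+0+0+0+0+0+0+1+1+0+0+0+0+0+0+0+1+1+1 mod 2 = 1
  s[3] = (0000000111111110000000011111111)·(0110111010010001000110000110111) mod 2 = 0+0+0+0+0+0+0+0+1+0+0+1+0+0+0+0+0+0+0+0+0+0+0+0+0+1+1+0+1+1+1 mod 2 = 1
  s[4] = (0000000000000001111111111111111)·(0110111010010001000110000110111) mod 2 = 0+0+0+0+0+0+0+0+0+0+0+0+0+0+0+1+0+0+0+1+1+0+0+0+0+1+1+0+1+1+1 mod 2 = 0
Syndrome = 00110
Non-zero syndrome: error at position 12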